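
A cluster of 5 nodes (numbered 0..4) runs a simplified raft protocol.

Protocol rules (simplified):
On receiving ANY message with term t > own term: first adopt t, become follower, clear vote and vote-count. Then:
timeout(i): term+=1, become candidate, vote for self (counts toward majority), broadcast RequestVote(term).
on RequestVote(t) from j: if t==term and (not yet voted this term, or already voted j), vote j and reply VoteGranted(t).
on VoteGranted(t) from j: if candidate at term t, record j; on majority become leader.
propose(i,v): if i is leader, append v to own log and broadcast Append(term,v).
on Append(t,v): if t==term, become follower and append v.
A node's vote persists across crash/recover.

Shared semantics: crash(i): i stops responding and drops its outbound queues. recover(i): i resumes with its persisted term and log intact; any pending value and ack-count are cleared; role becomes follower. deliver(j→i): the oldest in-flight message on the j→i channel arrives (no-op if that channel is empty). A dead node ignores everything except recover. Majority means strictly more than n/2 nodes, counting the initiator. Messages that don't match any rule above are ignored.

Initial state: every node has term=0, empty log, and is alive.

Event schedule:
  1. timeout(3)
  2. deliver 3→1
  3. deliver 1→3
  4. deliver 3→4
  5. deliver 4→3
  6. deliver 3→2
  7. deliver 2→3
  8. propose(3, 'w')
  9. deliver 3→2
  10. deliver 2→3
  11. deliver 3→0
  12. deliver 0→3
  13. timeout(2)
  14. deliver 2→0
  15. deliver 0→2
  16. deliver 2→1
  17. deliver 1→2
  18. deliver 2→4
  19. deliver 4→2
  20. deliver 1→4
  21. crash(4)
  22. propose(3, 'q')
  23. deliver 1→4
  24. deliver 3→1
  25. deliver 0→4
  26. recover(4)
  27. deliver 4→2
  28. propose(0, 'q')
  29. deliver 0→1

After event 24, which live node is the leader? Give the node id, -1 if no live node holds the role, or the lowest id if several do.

2

[1] timeout(3) → N3(cand t1 [-])
[2] deliver 3→1 → N1(foll t1 [-])
[3] deliver 1→3 → ∅
[4] deliver 3→4 → N4(foll t1 [-])
[5] deliver 4→3 → N3(lead t1 [-])
[6] deliver 3→2 → N2(foll t1 [-])
[7] deliver 2→3 → ∅
[8] propose(3,'w') → N3(lead t1 [w])
[9] deliver 3→2 → N2(foll t1 [w])
[10] deliver 2→3 → ∅
[11] deliver 3→0 → N0(foll t1 [-])
[12] deliver 0→3 → ∅
[13] timeout(2) → N2(cand t2 [w])
[14] deliver 2→0 → N0(foll t2 [-])
[15] deliver 0→2 → ∅
[16] deliver 2→1 → N1(foll t2 [-])
[17] deliver 1→2 → N2(lead t2 [w])
[18] deliver 2→4 → N4(foll t2 [-])
[19] deliver 4→2 → ∅
[20] deliver 1→4 → ∅
[21] crash(4) → N4(✗foll t2 [-])
[22] propose(3,'q') → N3(lead t1 [w,q])
[23] deliver 1→4 → ∅
[24] deliver 3→1 → ∅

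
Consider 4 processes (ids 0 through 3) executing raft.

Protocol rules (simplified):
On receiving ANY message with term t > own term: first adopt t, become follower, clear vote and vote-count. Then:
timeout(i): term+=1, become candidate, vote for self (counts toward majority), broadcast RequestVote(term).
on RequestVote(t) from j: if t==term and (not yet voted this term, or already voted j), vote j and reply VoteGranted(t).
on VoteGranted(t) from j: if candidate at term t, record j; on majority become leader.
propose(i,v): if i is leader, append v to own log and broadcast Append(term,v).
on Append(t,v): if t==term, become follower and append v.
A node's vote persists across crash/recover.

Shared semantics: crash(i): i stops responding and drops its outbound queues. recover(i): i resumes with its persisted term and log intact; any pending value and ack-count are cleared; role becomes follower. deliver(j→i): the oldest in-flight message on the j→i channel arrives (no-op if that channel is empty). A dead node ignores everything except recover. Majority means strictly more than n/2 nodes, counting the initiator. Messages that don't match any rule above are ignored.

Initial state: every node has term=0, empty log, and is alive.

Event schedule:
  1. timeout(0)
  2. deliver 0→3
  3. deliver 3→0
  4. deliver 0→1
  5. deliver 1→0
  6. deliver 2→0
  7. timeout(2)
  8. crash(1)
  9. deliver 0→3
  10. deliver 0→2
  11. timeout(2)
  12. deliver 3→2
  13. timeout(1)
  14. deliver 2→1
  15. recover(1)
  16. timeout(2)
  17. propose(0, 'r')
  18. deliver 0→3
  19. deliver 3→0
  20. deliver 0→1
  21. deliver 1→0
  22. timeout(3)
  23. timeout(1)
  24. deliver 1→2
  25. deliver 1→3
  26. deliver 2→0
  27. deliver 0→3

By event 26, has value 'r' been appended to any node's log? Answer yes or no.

yes

after 1 — timeout(0): n0:cand/t1/[-]
after 2 — deliver 0→3: n3:foll/t1/[-]
after 3 — deliver 3→0: ·
after 4 — deliver 0→1: n1:foll/t1/[-]
after 5 — deliver 1→0: n0:lead/t1/[-]
after 6 — deliver 2→0: ·
after 7 — timeout(2): n2:cand/t1/[-]
after 8 — crash(1): n1:✗foll/t1/[-]
after 9 — deliver 0→3: ·
after 10 — deliver 0→2: ·
after 11 — timeout(2): n2:cand/t2/[-]
after 12 — deliver 3→2: ·
after 13 — timeout(1): ·
after 14 — deliver 2→1: ·
after 15 — recover(1): n1:foll/t1/[-]
after 16 — timeout(2): n2:cand/t3/[-]
after 17 — propose(0,'r'): n0:lead/t1/[r]
after 18 — deliver 0→3: n3:foll/t1/[r]
after 19 — deliver 3→0: ·
after 20 — deliver 0→1: n1:foll/t1/[r]
after 21 — deliver 1→0: ·
after 22 — timeout(3): n3:cand/t2/[r]
after 23 — timeout(1): n1:cand/t2/[r]
after 24 — deliver 1→2: ·
after 25 — deliver 1→3: ·
after 26 — deliver 2→0: ·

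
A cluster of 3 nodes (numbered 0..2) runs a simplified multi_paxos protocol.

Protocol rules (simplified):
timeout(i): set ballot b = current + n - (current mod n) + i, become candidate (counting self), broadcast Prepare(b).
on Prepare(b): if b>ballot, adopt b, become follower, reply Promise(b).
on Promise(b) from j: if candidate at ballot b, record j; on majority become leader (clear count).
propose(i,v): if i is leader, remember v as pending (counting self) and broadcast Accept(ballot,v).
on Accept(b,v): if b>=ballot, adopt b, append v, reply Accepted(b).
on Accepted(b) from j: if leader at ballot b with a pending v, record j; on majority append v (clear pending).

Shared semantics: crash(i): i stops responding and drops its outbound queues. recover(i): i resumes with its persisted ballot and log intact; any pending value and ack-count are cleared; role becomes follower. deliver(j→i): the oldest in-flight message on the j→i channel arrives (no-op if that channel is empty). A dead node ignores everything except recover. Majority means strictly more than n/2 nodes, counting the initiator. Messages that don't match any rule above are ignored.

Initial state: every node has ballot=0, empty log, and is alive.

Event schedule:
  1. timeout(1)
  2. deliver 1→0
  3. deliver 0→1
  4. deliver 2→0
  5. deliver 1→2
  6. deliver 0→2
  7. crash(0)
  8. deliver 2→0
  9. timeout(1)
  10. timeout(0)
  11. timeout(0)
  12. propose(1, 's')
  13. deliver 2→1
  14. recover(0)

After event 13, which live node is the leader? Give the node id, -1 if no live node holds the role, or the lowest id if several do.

-1

step 1 timeout(1): 1={cand,b=4,log=-}
step 2 deliver 1→0: 0={foll,b=4,log=-}
step 3 deliver 0→1: 1={lead,b=4,log=-}
step 4 deliver 2→0: —
step 5 deliver 1→2: 2={foll,b=4,log=-}
step 6 deliver 0→2: —
step 7 crash(0): 0={✗foll,b=4,log=-}
step 8 deliver 2→0: —
step 9 timeout(1): 1={cand,b=7,log=-}
step 10 timeout(0): —
step 11 timeout(0): —
step 12 propose(1,'s'): —
step 13 deliver 2→1: —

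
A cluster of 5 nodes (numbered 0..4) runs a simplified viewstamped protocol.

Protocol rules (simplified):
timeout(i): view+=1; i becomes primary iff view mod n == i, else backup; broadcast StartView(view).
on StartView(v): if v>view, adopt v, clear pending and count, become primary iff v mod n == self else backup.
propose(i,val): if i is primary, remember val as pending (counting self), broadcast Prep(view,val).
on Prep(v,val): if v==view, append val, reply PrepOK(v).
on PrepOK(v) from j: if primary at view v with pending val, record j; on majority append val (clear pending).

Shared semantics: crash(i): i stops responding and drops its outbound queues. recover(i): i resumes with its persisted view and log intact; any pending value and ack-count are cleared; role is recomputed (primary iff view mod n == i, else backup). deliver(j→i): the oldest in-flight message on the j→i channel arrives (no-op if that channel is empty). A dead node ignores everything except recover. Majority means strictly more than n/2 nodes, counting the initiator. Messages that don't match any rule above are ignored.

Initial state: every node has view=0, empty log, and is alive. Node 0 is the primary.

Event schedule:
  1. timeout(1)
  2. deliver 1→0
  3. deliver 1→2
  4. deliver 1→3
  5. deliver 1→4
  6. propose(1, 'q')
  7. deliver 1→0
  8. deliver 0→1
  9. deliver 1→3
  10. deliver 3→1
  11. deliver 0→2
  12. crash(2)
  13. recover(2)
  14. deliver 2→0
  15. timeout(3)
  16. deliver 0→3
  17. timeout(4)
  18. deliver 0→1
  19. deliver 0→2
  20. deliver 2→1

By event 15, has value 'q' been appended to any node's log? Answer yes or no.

yes

step 1 timeout(1): 1={prim,v=1,log=-}
step 2 deliver 1→0: 0={back,v=1,log=-}
step 3 deliver 1→2: 2={back,v=1,log=-}
step 4 deliver 1→3: 3={back,v=1,log=-}
step 5 deliver 1→4: 4={back,v=1,log=-}
step 6 propose(1,'q'): —
step 7 deliver 1→0: 0={back,v=1,log=q}
step 8 deliver 0→1: —
step 9 deliver 1→3: 3={back,v=1,log=q}
step 10 deliver 3→1: 1={prim,v=1,log=q}
step 11 deliver 0→2: —
step 12 crash(2): 2={✗back,v=1,log=-}
step 13 recover(2): 2={back,v=1,log=-}
step 14 deliver 2→0: —
step 15 timeout(3): 3={back,v=2,log=q}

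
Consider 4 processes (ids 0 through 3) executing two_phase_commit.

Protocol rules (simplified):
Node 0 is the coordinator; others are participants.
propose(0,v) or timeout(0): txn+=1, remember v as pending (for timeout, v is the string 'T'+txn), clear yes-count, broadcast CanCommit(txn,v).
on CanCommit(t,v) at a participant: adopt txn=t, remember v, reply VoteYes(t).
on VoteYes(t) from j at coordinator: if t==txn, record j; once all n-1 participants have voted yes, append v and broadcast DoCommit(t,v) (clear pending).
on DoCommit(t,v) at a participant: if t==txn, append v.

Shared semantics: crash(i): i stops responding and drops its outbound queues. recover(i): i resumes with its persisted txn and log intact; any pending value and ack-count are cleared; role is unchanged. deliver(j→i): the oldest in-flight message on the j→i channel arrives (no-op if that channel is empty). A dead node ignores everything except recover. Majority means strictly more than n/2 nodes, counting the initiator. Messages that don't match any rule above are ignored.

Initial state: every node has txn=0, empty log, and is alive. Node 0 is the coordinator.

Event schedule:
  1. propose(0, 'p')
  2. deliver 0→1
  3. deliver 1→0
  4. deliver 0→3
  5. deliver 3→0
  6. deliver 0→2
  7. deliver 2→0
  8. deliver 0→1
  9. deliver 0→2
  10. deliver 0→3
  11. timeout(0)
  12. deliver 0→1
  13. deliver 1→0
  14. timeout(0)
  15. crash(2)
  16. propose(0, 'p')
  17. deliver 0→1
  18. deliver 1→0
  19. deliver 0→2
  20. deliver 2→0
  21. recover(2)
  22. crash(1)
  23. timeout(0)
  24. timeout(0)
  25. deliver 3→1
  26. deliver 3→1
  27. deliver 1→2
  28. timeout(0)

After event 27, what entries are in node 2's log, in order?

p

after 1 — propose(0,'p'): n0:coor/t1/[-]
after 2 — deliver 0→1: n1:part/t1/[-]
after 3 — deliver 1→0: ·
after 4 — deliver 0→3: n3:part/t1/[-]
after 5 — deliver 3→0: ·
after 6 — deliver 0→2: n2:part/t1/[-]
after 7 — deliver 2→0: n0:coor/t1/[p]
after 8 — deliver 0→1: n1:part/t1/[p]
after 9 — deliver 0→2: n2:part/t1/[p]
after 10 — deliver 0→3: n3:part/t1/[p]
after 11 — timeout(0): n0:coor/t2/[p]
after 12 — deliver 0→1: n1:part/t2/[p]
after 13 — deliver 1→0: ·
after 14 — timeout(0): n0:coor/t3/[p]
after 15 — crash(2): n2:✗part/t1/[p]
after 16 — propose(0,'p'): n0:coor/t4/[p]
after 17 — deliver 0→1: n1:part/t3/[p]
after 18 — deliver 1→0: ·
after 19 — deliver 0→2: ·
after 20 — deliver 2→0: ·
after 21 — recover(2): n2:part/t1/[p]
after 22 — crash(1): n1:✗part/t3/[p]
after 23 — timeout(0): n0:coor/t5/[p]
after 24 — timeout(0): n0:coor/t6/[p]
after 25 — deliver 3→1: ·
after 26 — deliver 3→1: ·
after 27 — deliver 1→2: ·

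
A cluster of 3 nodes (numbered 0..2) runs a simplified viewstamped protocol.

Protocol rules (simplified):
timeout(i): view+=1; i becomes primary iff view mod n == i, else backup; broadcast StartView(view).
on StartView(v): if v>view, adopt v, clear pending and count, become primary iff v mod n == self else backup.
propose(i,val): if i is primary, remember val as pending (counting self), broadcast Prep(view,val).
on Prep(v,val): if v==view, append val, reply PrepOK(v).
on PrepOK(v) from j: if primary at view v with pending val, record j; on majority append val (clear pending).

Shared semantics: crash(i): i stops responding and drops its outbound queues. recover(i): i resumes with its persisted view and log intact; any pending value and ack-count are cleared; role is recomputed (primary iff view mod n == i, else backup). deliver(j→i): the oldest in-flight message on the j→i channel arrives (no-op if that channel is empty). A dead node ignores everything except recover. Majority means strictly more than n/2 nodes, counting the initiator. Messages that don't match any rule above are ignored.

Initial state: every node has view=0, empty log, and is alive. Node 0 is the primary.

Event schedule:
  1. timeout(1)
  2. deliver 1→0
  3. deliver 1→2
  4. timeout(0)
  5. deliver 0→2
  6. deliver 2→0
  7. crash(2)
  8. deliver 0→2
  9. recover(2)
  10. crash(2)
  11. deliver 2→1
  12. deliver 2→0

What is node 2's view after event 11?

2

[1] timeout(1) → N1(prim v1 [-])
[2] deliver 1→0 → N0(back v1 [-])
[3] deliver 1→2 → N2(back v1 [-])
[4] timeout(0) → N0(back v2 [-])
[5] deliver 0→2 → N2(prim v2 [-])
[6] deliver 2→0 → ∅
[7] crash(2) → N2(✗prim v2 [-])
[8] deliver 0→2 → ∅
[9] recover(2) → N2(prim v2 [-])
[10] crash(2) → N2(✗prim v2 [-])
[11] deliver 2→1 → ∅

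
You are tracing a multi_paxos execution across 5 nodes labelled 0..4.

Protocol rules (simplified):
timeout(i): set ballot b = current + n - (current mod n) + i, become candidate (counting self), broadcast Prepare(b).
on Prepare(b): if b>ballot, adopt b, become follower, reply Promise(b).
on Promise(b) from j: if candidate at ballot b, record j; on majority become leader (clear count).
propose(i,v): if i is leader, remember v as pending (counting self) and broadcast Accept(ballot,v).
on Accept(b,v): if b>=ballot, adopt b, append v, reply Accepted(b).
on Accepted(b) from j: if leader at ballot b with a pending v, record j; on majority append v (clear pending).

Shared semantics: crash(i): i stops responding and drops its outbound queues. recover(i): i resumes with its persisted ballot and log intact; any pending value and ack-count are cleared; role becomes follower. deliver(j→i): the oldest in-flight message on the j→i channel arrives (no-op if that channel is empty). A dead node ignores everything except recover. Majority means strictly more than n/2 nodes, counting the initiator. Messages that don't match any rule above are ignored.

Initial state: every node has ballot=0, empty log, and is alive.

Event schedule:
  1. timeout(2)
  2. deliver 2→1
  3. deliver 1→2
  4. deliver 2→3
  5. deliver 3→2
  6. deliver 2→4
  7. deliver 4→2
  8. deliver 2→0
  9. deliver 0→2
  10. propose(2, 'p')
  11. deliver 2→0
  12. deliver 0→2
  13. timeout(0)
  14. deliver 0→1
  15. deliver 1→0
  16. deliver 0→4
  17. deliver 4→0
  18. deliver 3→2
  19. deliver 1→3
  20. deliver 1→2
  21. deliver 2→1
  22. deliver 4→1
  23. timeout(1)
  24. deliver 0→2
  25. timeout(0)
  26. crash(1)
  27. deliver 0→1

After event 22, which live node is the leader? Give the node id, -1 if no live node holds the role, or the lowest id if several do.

0

step 1 timeout(2): 2={cand,b=7,log=-}
step 2 deliver 2→1: 1={foll,b=7,log=-}
step 3 deliver 1→2: —
step 4 deliver 2→3: 3={foll,b=7,log=-}
step 5 deliver 3→2: 2={lead,b=7,log=-}
step 6 deliver 2→4: 4={foll,b=7,log=-}
step 7 deliver 4→2: —
step 8 deliver 2→0: 0={foll,b=7,log=-}
step 9 deliver 0→2: —
step 10 propose(2,'p'): —
step 11 deliver 2→0: 0={foll,b=7,log=p}
step 12 deliver 0→2: —
step 13 timeout(0): 0={cand,b=10,log=p}
step 14 deliver 0→1: 1={foll,b=10,log=-}
step 15 deliver 1→0: —
step 16 deliver 0→4: 4={foll,b=10,log=-}
step 17 deliver 4→0: 0={lead,b=10,log=p}
step 18 deliver 3→2: —
step 19 deliver 1→3: —
step 20 deliver 1→2: —
step 21 deliver 2→1: —
step 22 deliver 4→1: —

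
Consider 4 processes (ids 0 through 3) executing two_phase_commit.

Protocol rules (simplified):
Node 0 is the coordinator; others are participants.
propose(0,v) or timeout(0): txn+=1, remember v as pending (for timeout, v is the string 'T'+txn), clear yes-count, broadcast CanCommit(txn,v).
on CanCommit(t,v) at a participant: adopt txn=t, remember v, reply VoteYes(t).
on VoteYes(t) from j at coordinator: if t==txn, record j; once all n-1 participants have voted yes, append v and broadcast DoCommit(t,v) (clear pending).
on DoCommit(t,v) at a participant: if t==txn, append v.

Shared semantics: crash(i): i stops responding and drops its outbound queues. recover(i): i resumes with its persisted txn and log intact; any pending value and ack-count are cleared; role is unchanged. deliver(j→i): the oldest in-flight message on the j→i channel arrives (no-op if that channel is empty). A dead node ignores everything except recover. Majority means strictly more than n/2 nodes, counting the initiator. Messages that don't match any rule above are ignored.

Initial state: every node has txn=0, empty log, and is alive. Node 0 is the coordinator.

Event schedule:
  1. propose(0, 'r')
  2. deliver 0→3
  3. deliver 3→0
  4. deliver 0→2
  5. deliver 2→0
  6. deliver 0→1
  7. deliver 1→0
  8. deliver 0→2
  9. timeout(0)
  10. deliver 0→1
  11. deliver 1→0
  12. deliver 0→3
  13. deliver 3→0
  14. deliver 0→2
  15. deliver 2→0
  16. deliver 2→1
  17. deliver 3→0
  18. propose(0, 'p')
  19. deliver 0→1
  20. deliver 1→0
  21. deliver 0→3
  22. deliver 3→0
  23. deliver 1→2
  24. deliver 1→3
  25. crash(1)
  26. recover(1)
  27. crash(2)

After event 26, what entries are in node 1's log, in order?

r

e1 propose(0,'r'): 0[coor,t=1,-]
e2 deliver 0→3: 3[part,t=1,-]
e3 deliver 3→0: ·
e4 deliver 0→2: 2[part,t=1,-]
e5 deliver 2→0: ·
e6 deliver 0→1: 1[part,t=1,-]
e7 deliver 1→0: 0[coor,t=1,r]
e8 deliver 0→2: 2[part,t=1,r]
e9 timeout(0): 0[coor,t=2,r]
e10 deliver 0→1: 1[part,t=1,r]
e11 deliver 1→0: ·
e12 deliver 0→3: 3[part,t=1,r]
e13 deliver 3→0: ·
e14 deliver 0→2: 2[part,t=2,r]
e15 deliver 2→0: ·
e16 deliver 2→1: ·
e17 deliver 3→0: ·
e18 propose(0,'p'): 0[coor,t=3,r]
e19 deliver 0→1: 1[part,t=2,r]
e20 deliver 1→0: ·
e21 deliver 0→3: 3[part,t=2,r]
e22 deliver 3→0: ·
e23 deliver 1→2: ·
e24 deliver 1→3: ·
e25 crash(1): 1[✗part,t=2,r]
e26 recover(1): 1[part,t=2,r]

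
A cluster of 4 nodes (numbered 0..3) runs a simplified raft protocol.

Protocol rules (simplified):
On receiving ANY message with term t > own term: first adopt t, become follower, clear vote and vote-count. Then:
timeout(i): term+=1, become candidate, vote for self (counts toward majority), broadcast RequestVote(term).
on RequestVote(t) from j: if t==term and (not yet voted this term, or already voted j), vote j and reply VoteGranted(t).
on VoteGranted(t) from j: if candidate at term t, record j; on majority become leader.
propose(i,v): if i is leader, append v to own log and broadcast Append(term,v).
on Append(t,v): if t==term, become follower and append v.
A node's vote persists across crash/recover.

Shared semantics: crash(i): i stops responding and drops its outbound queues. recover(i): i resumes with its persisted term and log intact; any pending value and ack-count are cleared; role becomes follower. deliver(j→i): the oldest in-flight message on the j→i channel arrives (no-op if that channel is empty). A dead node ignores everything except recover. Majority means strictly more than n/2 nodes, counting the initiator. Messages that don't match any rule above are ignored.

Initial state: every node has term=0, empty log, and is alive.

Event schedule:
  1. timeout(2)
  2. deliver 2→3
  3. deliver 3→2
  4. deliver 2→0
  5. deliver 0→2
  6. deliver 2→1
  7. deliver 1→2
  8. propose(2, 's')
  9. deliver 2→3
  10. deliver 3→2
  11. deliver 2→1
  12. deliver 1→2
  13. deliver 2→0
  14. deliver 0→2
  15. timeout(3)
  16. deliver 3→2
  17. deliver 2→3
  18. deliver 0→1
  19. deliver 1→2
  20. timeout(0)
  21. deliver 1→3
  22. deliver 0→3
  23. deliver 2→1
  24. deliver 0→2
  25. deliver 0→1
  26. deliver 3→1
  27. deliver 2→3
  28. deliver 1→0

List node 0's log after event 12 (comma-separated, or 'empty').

after 1 — timeout(2): n2:cand/t1/[-]
after 2 — deliver 2→3: n3:foll/t1/[-]
after 3 — deliver 3→2: ·
after 4 — deliver 2→0: n0:foll/t1/[-]
after 5 — deliver 0→2: n2:lead/t1/[-]
after 6 — deliver 2→1: n1:foll/t1/[-]
after 7 — deliver 1→2: ·
after 8 — propose(2,'s'): n2:lead/t1/[s]
after 9 — deliver 2→3: n3:foll/t1/[s]
after 10 — deliver 3→2: ·
after 11 — deliver 2→1: n1:foll/t1/[s]
after 12 — deliver 1→2: ·

empty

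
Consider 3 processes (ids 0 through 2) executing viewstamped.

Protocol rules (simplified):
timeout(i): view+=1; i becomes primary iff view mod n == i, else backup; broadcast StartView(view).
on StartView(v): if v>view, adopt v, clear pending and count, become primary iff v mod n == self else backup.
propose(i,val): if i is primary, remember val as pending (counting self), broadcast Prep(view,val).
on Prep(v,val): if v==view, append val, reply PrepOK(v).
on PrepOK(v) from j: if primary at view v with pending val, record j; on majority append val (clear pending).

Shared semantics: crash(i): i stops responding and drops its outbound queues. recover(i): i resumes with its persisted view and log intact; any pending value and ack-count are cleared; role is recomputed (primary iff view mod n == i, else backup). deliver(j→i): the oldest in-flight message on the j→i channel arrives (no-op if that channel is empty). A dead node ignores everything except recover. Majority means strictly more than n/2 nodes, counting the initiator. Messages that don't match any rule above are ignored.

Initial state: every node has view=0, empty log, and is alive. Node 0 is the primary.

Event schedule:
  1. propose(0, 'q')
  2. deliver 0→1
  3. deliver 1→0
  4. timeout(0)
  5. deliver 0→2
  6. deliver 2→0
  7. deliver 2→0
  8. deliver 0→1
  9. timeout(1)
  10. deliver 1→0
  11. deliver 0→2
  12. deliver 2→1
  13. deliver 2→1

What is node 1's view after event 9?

2

e1 propose(0,'q'): ·
e2 deliver 0→1: 1[back,v=0,q]
e3 deliver 1→0: 0[prim,v=0,q]
e4 timeout(0): 0[back,v=1,q]
e5 deliver 0→2: 2[back,v=0,q]
e6 deliver 2→0: ·
e7 deliver 2→0: ·
e8 deliver 0→1: 1[prim,v=1,q]
e9 timeout(1): 1[back,v=2,q]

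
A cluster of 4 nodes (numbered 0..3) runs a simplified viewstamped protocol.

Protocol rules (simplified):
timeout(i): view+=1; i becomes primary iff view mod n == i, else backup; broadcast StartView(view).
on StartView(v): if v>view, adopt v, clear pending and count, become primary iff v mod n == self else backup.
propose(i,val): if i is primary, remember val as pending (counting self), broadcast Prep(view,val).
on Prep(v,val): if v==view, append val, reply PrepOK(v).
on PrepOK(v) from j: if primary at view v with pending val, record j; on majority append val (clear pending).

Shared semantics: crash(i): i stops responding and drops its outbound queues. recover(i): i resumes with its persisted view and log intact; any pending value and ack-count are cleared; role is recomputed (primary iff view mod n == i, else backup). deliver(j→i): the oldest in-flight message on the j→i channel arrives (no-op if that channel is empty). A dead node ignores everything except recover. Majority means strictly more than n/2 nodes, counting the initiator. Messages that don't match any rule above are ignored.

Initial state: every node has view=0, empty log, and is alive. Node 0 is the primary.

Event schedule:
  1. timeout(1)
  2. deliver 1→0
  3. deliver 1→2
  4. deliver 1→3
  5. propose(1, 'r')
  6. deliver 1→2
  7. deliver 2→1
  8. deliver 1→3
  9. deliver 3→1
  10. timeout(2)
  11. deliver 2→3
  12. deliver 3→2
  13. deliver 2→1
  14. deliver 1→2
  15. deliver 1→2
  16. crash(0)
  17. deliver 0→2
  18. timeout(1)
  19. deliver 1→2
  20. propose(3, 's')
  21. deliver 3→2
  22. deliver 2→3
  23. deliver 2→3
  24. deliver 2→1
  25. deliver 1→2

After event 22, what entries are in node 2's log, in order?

r

1. timeout(1):  <1:prim v1 ->
2. deliver 1→0:  <0:back v1 ->
3. deliver 1→2:  <2:back v1 ->
4. deliver 1→3:  <3:back v1 ->
5. propose(1,'r'):  nop
6. deliver 1→2:  <2:back v1 r>
7. deliver 2→1:  nop
8. deliver 1→3:  <3:back v1 r>
9. deliver 3→1:  <1:prim v1 r>
10. timeout(2):  <2:prim v2 r>
11. deliver 2→3:  <3:back v2 r>
12. deliver 3→2:  nop
13. deliver 2→1:  <1:back v2 r>
14. deliver 1→2:  nop
15. deliver 1→2:  nop
16. crash(0):  <0:✗back v1 ->
17. deliver 0→2:  nop
18. timeout(1):  <1:back v3 r>
19. deliver 1→2:  <2:back v3 r>
20. propose(3,'s'):  nop
21. deliver 3→2:  nop
22. deliver 2→3:  nop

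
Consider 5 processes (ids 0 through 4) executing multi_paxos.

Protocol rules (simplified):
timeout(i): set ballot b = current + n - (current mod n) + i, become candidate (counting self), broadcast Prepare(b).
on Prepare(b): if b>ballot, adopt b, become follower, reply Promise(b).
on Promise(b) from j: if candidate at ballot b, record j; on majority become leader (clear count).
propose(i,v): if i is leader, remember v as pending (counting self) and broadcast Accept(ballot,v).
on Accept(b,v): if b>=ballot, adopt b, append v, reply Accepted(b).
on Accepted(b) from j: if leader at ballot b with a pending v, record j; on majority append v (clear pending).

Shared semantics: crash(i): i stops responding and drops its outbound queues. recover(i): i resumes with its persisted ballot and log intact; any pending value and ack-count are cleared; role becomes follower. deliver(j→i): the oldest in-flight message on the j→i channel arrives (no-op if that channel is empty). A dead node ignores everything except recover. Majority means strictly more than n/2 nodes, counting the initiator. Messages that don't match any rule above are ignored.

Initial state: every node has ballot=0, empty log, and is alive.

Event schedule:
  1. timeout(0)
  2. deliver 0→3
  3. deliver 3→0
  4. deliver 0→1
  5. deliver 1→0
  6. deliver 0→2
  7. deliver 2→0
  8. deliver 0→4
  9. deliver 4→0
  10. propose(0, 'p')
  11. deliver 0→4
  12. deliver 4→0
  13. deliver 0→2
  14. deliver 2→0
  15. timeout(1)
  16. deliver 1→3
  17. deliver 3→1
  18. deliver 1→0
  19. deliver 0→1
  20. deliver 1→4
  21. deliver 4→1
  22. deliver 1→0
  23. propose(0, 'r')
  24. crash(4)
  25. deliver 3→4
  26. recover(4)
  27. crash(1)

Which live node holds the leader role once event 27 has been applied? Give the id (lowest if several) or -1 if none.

step 1 timeout(0): 0={cand,b=5,log=-}
step 2 deliver 0→3: 3={foll,b=5,log=-}
step 3 deliver 3→0: —
step 4 deliver 0→1: 1={foll,b=5,log=-}
step 5 deliver 1→0: 0={lead,b=5,log=-}
step 6 deliver 0→2: 2={foll,b=5,log=-}
step 7 deliver 2→0: —
step 8 deliver 0→4: 4={foll,b=5,log=-}
step 9 deliver 4→0: —
step 10 propose(0,'p'): —
step 11 deliver 0→4: 4={foll,b=5,log=p}
step 12 deliver 4→0: —
step 13 deliver 0→2: 2={foll,b=5,log=p}
step 14 deliver 2→0: 0={lead,b=5,log=p}
step 15 timeout(1): 1={cand,b=11,log=-}
step 16 deliver 1→3: 3={foll,b=11,log=-}
step 17 deliver 3→1: —
step 18 deliver 1→0: 0={foll,b=11,log=p}
step 19 deliver 0→1: —
step 20 deliver 1→4: 4={foll,b=11,log=p}
step 21 deliver 4→1: 1={lead,b=11,log=-}
step 22 deliver 1→0: —
step 23 propose(0,'r'): —
step 24 crash(4): 4={✗foll,b=11,log=p}
step 25 deliver 3→4: —
step 26 recover(4): 4={foll,b=11,log=p}
step 27 crash(1): 1={✗lead,b=11,log=-}

-1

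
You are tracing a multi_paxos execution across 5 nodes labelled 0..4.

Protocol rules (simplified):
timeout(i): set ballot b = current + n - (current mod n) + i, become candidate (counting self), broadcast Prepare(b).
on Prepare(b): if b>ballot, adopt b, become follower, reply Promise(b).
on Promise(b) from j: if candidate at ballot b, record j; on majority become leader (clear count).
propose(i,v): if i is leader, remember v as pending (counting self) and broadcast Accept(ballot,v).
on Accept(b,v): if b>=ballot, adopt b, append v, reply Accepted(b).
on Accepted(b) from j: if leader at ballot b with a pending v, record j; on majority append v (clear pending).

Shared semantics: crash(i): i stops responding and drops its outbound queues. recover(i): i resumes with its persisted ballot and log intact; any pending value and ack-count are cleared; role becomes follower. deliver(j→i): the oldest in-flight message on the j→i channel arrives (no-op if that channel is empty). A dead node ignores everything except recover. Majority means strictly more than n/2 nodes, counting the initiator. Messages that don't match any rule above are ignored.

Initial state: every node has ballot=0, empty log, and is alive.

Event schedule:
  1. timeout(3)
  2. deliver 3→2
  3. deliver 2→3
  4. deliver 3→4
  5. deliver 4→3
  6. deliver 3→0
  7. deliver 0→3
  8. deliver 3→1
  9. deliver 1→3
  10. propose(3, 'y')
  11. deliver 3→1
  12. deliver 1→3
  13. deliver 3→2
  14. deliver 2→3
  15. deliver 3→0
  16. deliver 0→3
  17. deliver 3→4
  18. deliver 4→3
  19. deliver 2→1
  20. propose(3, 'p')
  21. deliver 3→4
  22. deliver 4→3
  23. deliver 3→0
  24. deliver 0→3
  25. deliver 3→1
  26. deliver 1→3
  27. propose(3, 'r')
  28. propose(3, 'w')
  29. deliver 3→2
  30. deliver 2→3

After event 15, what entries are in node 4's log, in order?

empty

step 1 timeout(3): 3={cand,b=8,log=-}
step 2 deliver 3→2: 2={foll,b=8,log=-}
step 3 deliver 2→3: —
step 4 deliver 3→4: 4={foll,b=8,log=-}
step 5 deliver 4→3: 3={lead,b=8,log=-}
step 6 deliver 3→0: 0={foll,b=8,log=-}
step 7 deliver 0→3: —
step 8 deliver 3→1: 1={foll,b=8,log=-}
step 9 deliver 1→3: —
step 10 propose(3,'y'): —
step 11 deliver 3→1: 1={foll,b=8,log=y}
step 12 deliver 1→3: —
step 13 deliver 3→2: 2={foll,b=8,log=y}
step 14 deliver 2→3: 3={lead,b=8,log=y}
step 15 deliver 3→0: 0={foll,b=8,log=y}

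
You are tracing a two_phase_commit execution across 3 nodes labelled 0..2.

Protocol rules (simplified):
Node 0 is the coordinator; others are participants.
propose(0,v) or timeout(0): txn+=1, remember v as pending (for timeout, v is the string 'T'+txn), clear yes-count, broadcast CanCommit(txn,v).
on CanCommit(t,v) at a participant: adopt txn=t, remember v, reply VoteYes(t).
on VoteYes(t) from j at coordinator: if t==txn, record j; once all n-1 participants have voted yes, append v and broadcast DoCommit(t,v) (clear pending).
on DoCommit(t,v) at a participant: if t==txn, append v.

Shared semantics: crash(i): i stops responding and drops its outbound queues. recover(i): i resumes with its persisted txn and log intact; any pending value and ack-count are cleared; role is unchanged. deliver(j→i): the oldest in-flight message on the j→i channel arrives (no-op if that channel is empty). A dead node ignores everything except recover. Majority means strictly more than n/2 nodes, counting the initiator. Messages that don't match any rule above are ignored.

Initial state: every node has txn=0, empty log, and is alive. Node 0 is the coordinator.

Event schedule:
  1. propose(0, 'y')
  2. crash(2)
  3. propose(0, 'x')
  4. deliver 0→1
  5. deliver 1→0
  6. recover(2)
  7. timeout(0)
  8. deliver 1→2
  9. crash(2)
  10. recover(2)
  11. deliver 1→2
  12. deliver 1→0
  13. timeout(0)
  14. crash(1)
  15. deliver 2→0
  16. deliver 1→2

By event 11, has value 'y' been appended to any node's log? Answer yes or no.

no

[1] propose(0,'y') → N0(coor t1 [-])
[2] crash(2) → N2(✗part t0 [-])
[3] propose(0,'x') → N0(coor t2 [-])
[4] deliver 0→1 → N1(part t1 [-])
[5] deliver 1→0 → ∅
[6] recover(2) → N2(part t0 [-])
[7] timeout(0) → N0(coor t3 [-])
[8] deliver 1→2 → ∅
[9] crash(2) → N2(✗part t0 [-])
[10] recover(2) → N2(part t0 [-])
[11] deliver 1→2 → ∅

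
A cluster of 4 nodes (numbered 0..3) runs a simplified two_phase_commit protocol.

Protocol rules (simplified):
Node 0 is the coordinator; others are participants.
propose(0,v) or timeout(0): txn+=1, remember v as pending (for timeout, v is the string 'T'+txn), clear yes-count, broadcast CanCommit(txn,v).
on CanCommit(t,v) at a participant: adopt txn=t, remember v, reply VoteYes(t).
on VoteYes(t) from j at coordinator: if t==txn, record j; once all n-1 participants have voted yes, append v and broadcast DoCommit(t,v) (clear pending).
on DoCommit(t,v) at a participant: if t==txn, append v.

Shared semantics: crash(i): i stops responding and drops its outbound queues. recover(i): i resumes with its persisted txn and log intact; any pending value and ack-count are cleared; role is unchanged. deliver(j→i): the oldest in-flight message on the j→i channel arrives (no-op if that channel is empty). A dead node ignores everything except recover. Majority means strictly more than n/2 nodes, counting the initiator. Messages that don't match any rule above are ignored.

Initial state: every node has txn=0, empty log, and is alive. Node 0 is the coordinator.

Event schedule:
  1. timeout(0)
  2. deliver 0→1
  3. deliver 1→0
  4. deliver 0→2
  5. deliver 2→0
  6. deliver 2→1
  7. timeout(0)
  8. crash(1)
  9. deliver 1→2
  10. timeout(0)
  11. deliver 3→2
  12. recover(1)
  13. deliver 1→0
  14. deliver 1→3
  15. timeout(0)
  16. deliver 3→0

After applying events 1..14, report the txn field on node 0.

1. timeout(0):  <0:coor t1 ->
2. deliver 0→1:  <1:part t1 ->
3. deliver 1→0:  nop
4. deliver 0→2:  <2:part t1 ->
5. deliver 2→0:  nop
6. deliver 2→1:  nop
7. timeout(0):  <0:coor t2 ->
8. crash(1):  <1:✗part t1 ->
9. deliver 1→2:  nop
10. timeout(0):  <0:coor t3 ->
11. deliver 3→2:  nop
12. recover(1):  <1:part t1 ->
13. deliver 1→0:  nop
14. deliver 1→3:  nop

3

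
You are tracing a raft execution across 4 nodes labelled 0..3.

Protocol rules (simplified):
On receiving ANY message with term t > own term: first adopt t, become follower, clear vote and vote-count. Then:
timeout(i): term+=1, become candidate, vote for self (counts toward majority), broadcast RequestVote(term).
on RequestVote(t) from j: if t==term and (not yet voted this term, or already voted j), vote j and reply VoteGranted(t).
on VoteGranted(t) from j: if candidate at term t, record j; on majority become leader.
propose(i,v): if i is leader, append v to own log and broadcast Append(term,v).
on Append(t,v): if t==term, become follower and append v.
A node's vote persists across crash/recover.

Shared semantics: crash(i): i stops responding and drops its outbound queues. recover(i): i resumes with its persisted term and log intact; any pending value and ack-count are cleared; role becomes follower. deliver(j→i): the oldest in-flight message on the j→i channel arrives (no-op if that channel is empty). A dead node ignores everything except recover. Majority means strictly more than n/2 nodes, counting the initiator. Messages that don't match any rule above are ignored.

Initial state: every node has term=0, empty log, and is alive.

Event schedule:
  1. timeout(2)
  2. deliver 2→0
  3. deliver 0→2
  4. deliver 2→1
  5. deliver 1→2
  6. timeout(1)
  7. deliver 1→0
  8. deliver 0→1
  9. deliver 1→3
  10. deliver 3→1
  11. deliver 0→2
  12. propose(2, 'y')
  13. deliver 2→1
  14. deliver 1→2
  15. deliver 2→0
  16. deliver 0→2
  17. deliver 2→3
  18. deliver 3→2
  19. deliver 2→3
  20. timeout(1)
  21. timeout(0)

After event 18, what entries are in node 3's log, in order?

empty

step 1 timeout(2): 2={cand,t=1,log=-}
step 2 deliver 2→0: 0={foll,t=1,log=-}
step 3 deliver 0→2: —
step 4 deliver 2→1: 1={foll,t=1,log=-}
step 5 deliver 1→2: 2={lead,t=1,log=-}
step 6 timeout(1): 1={cand,t=2,log=-}
step 7 deliver 1→0: 0={foll,t=2,log=-}
step 8 deliver 0→1: —
step 9 deliver 1→3: 3={foll,t=2,log=-}
step 10 deliver 3→1: 1={lead,t=2,log=-}
step 11 deliver 0→2: —
step 12 propose(2,'y'): 2={lead,t=1,log=y}
step 13 deliver 2→1: —
step 14 deliver 1→2: 2={foll,t=2,log=y}
step 15 deliver 2→0: —
step 16 deliver 0→2: —
step 17 deliver 2→3: —
step 18 deliver 3→2: —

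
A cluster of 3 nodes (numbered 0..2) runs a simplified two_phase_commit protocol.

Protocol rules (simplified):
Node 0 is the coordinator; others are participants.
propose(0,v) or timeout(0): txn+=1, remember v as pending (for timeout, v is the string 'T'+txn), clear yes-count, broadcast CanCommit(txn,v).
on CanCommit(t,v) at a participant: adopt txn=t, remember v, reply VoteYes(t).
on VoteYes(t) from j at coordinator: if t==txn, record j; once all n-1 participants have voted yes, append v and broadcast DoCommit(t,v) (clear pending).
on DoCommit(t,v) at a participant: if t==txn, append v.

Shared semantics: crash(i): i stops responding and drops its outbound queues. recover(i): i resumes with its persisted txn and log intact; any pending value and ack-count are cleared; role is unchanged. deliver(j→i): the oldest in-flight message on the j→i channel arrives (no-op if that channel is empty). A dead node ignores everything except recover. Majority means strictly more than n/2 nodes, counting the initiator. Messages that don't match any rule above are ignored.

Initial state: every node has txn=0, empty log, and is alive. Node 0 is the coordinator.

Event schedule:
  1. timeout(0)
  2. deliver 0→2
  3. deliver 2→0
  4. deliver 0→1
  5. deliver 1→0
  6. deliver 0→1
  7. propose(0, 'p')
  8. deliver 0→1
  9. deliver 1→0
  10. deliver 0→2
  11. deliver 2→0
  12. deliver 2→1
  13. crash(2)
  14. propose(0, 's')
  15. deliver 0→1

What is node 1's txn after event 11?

1. timeout(0):  <0:coor t1 ->
2. deliver 0→2:  <2:part t1 ->
3. deliver 2→0:  nop
4. deliver 0→1:  <1:part t1 ->
5. deliver 1→0:  <0:coor t1 T1>
6. deliver 0→1:  <1:part t1 T1>
7. propose(0,'p'):  <0:coor t2 T1>
8. deliver 0→1:  <1:part t2 T1>
9. deliver 1→0:  nop
10. deliver 0→2:  <2:part t1 T1>
11. deliver 2→0:  nop

2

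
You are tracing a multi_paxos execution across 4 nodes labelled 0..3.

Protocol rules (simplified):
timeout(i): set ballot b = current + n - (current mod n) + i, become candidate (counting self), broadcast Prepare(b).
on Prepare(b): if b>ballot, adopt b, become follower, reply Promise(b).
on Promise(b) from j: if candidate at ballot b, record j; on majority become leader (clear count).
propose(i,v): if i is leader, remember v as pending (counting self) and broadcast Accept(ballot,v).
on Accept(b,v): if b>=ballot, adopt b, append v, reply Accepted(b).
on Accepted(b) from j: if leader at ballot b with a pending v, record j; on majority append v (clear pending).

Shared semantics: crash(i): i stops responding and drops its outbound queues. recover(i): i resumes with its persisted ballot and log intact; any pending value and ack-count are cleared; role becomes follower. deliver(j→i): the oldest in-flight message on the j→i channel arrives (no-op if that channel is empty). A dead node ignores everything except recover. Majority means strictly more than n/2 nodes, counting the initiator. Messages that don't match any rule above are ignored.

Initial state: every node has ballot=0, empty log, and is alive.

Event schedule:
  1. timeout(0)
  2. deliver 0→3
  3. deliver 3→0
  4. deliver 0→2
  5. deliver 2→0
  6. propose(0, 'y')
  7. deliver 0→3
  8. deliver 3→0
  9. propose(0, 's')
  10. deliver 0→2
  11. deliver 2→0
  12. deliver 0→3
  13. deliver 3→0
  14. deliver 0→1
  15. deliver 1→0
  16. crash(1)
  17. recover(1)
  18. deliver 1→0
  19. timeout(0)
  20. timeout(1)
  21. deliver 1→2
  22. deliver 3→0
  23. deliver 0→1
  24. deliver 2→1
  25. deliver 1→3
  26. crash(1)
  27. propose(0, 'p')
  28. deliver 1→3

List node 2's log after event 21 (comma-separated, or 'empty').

y

1. timeout(0):  <0:cand b4 ->
2. deliver 0→3:  <3:foll b4 ->
3. deliver 3→0:  nop
4. deliver 0→2:  <2:foll b4 ->
5. deliver 2→0:  <0:lead b4 ->
6. propose(0,'y'):  nop
7. deliver 0→3:  <3:foll b4 y>
8. deliver 3→0:  nop
9. propose(0,'s'):  nop
10. deliver 0→2:  <2:foll b4 y>
11. deliver 2→0:  nop
12. deliver 0→3:  <3:foll b4 y,s>
13. deliver 3→0:  <0:lead b4 s>
14. deliver 0→1:  <1:foll b4 ->
15. deliver 1→0:  nop
16. crash(1):  <1:✗foll b4 ->
17. recover(1):  <1:foll b4 ->
18. deliver 1→0:  nop
19. timeout(0):  <0:cand b8 s>
20. timeout(1):  <1:cand b9 ->
21. deliver 1→2:  <2:foll b9 y>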